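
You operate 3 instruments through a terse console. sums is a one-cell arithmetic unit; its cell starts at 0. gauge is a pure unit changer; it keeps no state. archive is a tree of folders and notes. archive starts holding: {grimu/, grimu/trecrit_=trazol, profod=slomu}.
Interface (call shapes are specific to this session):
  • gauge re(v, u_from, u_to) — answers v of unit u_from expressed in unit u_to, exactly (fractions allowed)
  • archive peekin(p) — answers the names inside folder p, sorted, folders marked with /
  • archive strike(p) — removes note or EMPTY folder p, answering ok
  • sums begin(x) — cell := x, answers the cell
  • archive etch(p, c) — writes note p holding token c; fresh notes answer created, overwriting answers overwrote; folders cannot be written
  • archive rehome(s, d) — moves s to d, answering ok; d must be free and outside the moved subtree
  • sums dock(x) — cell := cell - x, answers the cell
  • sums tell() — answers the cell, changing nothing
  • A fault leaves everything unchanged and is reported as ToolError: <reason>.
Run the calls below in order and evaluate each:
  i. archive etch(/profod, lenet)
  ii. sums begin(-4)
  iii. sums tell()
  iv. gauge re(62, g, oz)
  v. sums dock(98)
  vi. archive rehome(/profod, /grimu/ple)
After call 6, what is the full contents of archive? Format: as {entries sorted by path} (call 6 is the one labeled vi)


Answer: {grimu/, grimu/ple=lenet, grimu/trecrit_=trazol}

Derivation:
% 1. archive etch(p→/profod, c→lenet) -> overwrote
% 2. sums begin(x→-4) -> -4
% 3. sums tell() -> -4
% 4. gauge re(v→62, u_from→g, u_to→oz) -> 99200000/45359237
% 5. sums dock(x→98) -> -102
% 6. archive rehome(s→/profod, d→/grimu/ple) -> ok


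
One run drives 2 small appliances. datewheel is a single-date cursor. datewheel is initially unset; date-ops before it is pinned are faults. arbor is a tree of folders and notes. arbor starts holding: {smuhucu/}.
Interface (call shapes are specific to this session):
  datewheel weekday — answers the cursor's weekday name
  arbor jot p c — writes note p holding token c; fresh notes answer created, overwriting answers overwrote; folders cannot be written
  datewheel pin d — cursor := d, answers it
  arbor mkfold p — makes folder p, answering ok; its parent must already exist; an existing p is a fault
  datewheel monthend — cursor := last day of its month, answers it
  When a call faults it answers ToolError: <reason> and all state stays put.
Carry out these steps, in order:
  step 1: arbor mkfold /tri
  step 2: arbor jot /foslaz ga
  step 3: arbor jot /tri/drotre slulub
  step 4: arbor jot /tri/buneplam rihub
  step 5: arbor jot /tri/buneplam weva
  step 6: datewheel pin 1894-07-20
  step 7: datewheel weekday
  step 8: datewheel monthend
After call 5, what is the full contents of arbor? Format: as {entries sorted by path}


Answer: {foslaz=ga, smuhucu/, tri/, tri/buneplam=weva, tri/drotre=slulub}

Derivation:
Act: arbor mkfold[p: /tri]
Obs: ok
Act: arbor jot[p: /foslaz; c: ga]
Obs: created
Act: arbor jot[p: /tri/drotre; c: slulub]
Obs: created
Act: arbor jot[p: /tri/buneplam; c: rihub]
Obs: created
Act: arbor jot[p: /tri/buneplam; c: weva]
Obs: overwrote
Act: datewheel pin[d: 1894-07-20]
Obs: 1894-07-20
Act: datewheel weekday[]
Obs: Friday
Act: datewheel monthend[]
Obs: 1894-07-31


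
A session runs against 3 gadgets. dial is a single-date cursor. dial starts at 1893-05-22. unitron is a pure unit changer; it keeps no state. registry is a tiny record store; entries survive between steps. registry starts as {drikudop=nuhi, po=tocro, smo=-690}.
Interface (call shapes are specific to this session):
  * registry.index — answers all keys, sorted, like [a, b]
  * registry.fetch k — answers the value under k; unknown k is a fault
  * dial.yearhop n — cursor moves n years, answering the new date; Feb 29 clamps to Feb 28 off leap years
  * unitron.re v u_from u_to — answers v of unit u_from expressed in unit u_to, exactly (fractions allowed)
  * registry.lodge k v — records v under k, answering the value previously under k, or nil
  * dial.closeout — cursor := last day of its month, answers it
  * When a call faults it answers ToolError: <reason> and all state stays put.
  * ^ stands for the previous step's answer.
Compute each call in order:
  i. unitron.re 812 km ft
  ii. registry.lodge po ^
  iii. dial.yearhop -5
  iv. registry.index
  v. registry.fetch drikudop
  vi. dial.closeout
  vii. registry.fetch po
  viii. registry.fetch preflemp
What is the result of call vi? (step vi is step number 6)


CALL unitron.re[v: 812; u_from: km; u_to: ft]
RET  1015000000/381
CALL registry.lodge[k: po; v: ^]
RET  tocro
CALL dial.yearhop[n: -5]
RET  1888-05-22
CALL registry.index[]
RET  [drikudop, po, smo]
CALL registry.fetch[k: drikudop]
RET  nuhi
CALL dial.closeout[]
RET  1888-05-31
CALL registry.fetch[k: po]
RET  1015000000/381
CALL registry.fetch[k: preflemp]
RET  ToolError: no such key preflemp

Answer: 1888-05-31


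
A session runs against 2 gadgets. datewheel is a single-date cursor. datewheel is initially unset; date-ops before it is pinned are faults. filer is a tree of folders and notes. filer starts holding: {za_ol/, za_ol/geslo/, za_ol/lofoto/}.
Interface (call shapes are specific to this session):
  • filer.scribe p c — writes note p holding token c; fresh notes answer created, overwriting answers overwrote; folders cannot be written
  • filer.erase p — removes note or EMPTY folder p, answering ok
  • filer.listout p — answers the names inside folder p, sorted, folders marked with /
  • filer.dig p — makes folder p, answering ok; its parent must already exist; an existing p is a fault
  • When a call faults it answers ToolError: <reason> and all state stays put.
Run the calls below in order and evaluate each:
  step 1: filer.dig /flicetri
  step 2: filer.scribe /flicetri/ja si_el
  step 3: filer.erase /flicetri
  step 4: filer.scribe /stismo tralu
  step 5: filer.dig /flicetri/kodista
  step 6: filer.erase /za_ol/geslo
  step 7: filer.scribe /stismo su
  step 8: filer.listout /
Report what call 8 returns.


Answer: [flicetri/, stismo, za_ol/]

Derivation:
! 1. filer.dig(/flicetri) -> ok
! 2. filer.scribe(/flicetri/ja, si_el) -> created
! 3. filer.erase(/flicetri) -> ToolError: not empty
! 4. filer.scribe(/stismo, tralu) -> created
! 5. filer.dig(/flicetri/kodista) -> ok
! 6. filer.erase(/za_ol/geslo) -> ok
! 7. filer.scribe(/stismo, su) -> overwrote
! 8. filer.listout(/) -> [flicetri/, stismo, za_ol/]


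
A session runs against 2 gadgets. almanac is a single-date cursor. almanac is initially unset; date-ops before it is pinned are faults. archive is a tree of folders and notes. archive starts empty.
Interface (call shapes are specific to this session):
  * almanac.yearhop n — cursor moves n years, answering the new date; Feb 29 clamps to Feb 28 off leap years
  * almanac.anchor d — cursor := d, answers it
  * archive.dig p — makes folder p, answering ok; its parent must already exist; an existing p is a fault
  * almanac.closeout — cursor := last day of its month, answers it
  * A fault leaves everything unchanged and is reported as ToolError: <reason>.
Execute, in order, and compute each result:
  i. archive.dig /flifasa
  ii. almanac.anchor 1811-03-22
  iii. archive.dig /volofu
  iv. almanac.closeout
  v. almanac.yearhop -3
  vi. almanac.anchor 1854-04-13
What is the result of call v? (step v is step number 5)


→ dig(p=/flifasa)
← ok
→ anchor(d=1811-03-22)
← 1811-03-22
→ dig(p=/volofu)
← ok
→ closeout()
← 1811-03-31
→ yearhop(n=-3)
← 1808-03-31
→ anchor(d=1854-04-13)
← 1854-04-13

Answer: 1808-03-31


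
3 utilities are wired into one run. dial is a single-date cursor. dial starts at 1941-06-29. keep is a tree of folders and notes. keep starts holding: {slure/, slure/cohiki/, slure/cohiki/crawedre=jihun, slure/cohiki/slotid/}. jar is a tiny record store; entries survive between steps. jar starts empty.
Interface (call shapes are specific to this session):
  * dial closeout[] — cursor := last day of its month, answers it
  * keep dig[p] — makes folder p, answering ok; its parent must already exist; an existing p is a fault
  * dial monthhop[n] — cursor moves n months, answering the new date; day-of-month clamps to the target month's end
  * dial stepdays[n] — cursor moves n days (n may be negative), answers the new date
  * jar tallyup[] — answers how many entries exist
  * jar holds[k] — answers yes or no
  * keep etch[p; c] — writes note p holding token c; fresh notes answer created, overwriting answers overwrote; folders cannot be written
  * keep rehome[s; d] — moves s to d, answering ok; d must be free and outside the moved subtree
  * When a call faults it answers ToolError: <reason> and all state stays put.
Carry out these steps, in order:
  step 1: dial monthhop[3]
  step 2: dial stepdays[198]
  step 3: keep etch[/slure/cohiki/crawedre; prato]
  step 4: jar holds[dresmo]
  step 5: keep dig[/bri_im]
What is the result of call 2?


% 1. dial monthhop(n: 3) : 1941-09-29
% 2. dial stepdays(n: 198) : 1942-04-15
% 3. keep etch(p: /slure/cohiki/crawedre, c: prato) : overwrote
% 4. jar holds(k: dresmo) : no
% 5. keep dig(p: /bri_im) : ok

Answer: 1942-04-15


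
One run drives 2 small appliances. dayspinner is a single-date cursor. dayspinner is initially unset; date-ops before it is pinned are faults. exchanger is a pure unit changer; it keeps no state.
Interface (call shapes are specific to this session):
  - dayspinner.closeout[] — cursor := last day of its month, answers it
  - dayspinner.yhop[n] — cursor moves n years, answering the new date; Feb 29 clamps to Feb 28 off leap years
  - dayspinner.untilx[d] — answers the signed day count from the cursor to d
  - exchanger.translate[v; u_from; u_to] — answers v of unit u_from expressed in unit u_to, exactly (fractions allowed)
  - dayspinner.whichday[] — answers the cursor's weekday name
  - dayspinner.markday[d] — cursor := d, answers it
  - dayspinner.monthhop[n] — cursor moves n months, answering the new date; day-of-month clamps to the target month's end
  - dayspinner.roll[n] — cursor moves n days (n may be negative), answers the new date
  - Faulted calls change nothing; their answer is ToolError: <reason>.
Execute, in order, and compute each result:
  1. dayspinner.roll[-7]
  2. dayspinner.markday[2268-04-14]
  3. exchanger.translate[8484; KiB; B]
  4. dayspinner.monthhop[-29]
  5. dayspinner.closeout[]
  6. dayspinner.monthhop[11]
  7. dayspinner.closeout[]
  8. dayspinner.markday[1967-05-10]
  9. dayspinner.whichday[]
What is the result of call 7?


Do: dayspinner.roll[n=-7]
See: ToolError: no date set
Do: dayspinner.markday[d=2268-04-14]
See: 2268-04-14
Do: exchanger.translate[v=8484; u_from=KiB; u_to=B]
See: 8687616
Do: dayspinner.monthhop[n=-29]
See: 2265-11-14
Do: dayspinner.closeout[]
See: 2265-11-30
Do: dayspinner.monthhop[n=11]
See: 2266-10-30
Do: dayspinner.closeout[]
See: 2266-10-31
Do: dayspinner.markday[d=1967-05-10]
See: 1967-05-10
Do: dayspinner.whichday[]
See: Wednesday

Answer: 2266-10-31


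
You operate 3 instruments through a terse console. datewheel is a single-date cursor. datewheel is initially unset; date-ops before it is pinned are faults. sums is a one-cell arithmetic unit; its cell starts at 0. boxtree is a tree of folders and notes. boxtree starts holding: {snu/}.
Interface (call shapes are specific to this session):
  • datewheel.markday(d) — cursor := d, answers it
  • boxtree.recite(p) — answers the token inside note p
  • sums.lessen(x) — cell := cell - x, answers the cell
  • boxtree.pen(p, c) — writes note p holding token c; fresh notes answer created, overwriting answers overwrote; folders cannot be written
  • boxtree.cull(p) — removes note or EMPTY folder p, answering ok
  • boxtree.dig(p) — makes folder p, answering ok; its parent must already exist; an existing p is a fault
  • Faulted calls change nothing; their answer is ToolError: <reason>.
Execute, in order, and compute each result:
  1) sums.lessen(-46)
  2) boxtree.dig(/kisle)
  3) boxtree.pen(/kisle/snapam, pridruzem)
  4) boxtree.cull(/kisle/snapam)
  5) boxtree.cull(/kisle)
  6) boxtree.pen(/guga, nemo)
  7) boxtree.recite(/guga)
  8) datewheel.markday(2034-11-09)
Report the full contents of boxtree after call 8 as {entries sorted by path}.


Answer: {guga=nemo, snu/}

Derivation:
Invoking lessen(x→-46), yielding 46.
Now I run dig(p→/kisle): ok.
Using pen(p→/kisle/snapam, c→pridruzem), and see created.
I run cull(p→/kisle/snapam), yielding ok.
Now I run cull(p→/kisle), giving ok.
I call pen(p→/guga, c→nemo), and get created.
I invoke recite(p→/guga), and get nemo.
Using markday(d→2034-11-09), and see 2034-11-09.


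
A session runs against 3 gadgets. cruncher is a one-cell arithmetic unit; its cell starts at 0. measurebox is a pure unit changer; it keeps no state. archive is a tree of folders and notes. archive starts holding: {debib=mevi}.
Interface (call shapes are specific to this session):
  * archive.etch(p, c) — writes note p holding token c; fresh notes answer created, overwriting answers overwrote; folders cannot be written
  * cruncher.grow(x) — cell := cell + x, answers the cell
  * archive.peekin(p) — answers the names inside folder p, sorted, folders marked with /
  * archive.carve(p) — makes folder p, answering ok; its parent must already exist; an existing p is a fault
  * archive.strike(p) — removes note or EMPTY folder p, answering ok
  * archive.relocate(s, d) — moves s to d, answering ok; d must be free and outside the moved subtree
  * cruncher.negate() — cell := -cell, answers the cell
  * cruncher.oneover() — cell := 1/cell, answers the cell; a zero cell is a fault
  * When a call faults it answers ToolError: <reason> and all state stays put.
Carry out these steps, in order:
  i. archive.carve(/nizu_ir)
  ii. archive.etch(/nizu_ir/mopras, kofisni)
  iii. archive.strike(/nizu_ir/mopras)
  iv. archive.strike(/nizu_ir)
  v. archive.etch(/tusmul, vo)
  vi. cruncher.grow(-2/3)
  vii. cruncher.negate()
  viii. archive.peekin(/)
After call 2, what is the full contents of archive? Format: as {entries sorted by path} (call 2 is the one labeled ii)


>> archive.carve(p=/nizu_ir)
<< ok
>> archive.etch(p=/nizu_ir/mopras, c=kofisni)
<< created
>> archive.strike(p=/nizu_ir/mopras)
<< ok
>> archive.strike(p=/nizu_ir)
<< ok
>> archive.etch(p=/tusmul, c=vo)
<< created
>> cruncher.grow(x=-2/3)
<< -2/3
>> cruncher.negate()
<< 2/3
>> archive.peekin(p=/)
<< [debib, tusmul]

Answer: {debib=mevi, nizu_ir/, nizu_ir/mopras=kofisni}


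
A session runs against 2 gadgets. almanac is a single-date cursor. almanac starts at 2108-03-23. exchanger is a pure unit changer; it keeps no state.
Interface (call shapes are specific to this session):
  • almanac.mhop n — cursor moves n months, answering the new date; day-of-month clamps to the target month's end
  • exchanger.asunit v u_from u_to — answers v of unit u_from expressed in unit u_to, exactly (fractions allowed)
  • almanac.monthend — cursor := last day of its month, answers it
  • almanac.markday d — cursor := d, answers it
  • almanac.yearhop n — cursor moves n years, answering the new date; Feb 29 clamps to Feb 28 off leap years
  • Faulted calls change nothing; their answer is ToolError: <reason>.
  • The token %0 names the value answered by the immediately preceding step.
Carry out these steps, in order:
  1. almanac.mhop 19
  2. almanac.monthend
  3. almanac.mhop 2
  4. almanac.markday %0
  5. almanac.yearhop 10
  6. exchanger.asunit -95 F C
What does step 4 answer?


Answer: 2109-12-31

Derivation:
$ mhop n: 19
  2109-10-23
$ monthend
  2109-10-31
$ mhop n: 2
  2109-12-31
$ markday d: %0
  2109-12-31
$ yearhop n: 10
  2119-12-31
$ asunit v: -95 u_from: F u_to: C
  -635/9


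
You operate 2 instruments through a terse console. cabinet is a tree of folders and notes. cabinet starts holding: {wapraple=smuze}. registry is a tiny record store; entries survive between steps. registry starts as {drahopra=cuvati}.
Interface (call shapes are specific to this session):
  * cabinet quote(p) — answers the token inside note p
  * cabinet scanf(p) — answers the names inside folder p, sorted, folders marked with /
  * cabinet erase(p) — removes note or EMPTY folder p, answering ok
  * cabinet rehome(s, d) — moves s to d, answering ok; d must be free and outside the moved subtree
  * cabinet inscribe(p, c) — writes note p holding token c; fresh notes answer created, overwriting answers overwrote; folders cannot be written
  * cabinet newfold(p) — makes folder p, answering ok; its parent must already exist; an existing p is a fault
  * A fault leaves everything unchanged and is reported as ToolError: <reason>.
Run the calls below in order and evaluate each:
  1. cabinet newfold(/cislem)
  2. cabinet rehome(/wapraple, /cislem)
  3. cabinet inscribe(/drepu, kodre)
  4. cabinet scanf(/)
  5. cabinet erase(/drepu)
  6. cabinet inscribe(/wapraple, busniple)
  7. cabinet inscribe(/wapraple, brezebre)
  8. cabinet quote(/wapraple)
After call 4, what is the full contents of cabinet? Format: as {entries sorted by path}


Answer: {cislem/, drepu=kodre, wapraple=smuze}

Derivation:
→ cabinet newfold(/cislem)
← ok
→ cabinet rehome(/wapraple, /cislem)
← ToolError: exists
→ cabinet inscribe(/drepu, kodre)
← created
→ cabinet scanf(/)
← [cislem/, drepu, wapraple]
→ cabinet erase(/drepu)
← ok
→ cabinet inscribe(/wapraple, busniple)
← overwrote
→ cabinet inscribe(/wapraple, brezebre)
← overwrote
→ cabinet quote(/wapraple)
← brezebre


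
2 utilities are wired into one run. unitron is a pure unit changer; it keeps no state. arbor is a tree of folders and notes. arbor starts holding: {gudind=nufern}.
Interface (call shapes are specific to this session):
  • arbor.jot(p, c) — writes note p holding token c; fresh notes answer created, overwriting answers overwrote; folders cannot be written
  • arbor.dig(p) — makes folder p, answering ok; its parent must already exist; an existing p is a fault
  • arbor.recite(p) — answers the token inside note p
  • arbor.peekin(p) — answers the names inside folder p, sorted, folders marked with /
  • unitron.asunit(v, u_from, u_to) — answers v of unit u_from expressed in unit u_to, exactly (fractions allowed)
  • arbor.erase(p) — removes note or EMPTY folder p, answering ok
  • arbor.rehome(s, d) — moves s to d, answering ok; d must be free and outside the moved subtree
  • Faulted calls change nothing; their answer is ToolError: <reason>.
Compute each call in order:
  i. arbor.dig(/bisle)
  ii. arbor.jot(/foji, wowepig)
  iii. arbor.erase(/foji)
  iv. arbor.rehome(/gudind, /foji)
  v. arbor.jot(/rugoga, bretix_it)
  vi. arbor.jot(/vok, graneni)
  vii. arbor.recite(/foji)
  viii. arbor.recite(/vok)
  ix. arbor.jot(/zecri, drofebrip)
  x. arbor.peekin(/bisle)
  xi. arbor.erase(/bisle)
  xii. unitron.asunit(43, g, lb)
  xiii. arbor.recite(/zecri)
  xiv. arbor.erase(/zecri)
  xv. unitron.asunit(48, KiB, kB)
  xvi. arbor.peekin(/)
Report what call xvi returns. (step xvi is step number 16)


;; dig(p='/bisle') ~> ok
;; jot(p='/foji', c='wowepig') ~> created
;; erase(p='/foji') ~> ok
;; rehome(s='/gudind', d='/foji') ~> ok
;; jot(p='/rugoga', c='bretix_it') ~> created
;; jot(p='/vok', c='graneni') ~> created
;; recite(p='/foji') ~> nufern
;; recite(p='/vok') ~> graneni
;; jot(p='/zecri', c='drofebrip') ~> created
;; peekin(p='/bisle') ~> []
;; erase(p='/bisle') ~> ok
;; asunit(v='43', u_from='g', u_to='lb') ~> 4300000/45359237
;; recite(p='/zecri') ~> drofebrip
;; erase(p='/zecri') ~> ok
;; asunit(v='48', u_from='KiB', u_to='kB') ~> 6144/125
;; peekin(p='/') ~> [foji, rugoga, vok]

Answer: [foji, rugoga, vok]


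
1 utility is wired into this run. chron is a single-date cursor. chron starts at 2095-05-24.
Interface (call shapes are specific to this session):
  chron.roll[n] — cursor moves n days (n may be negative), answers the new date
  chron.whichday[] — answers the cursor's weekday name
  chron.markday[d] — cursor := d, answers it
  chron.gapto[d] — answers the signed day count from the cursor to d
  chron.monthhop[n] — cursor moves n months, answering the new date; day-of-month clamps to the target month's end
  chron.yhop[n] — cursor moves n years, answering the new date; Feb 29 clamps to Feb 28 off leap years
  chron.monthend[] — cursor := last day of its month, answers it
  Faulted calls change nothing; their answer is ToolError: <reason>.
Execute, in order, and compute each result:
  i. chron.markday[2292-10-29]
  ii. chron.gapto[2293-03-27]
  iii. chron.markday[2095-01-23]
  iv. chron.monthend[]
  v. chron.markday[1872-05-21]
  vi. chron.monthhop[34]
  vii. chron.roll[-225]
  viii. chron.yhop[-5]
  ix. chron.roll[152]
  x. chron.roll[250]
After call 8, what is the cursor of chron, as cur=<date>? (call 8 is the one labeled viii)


Answer: cur=1869-08-08

Derivation:
-> chron.markday(d→2292-10-29)
<- 2292-10-29
-> chron.gapto(d→2293-03-27)
<- 149
-> chron.markday(d→2095-01-23)
<- 2095-01-23
-> chron.monthend()
<- 2095-01-31
-> chron.markday(d→1872-05-21)
<- 1872-05-21
-> chron.monthhop(n→34)
<- 1875-03-21
-> chron.roll(n→-225)
<- 1874-08-08
-> chron.yhop(n→-5)
<- 1869-08-08
-> chron.roll(n→152)
<- 1870-01-07
-> chron.roll(n→250)
<- 1870-09-14


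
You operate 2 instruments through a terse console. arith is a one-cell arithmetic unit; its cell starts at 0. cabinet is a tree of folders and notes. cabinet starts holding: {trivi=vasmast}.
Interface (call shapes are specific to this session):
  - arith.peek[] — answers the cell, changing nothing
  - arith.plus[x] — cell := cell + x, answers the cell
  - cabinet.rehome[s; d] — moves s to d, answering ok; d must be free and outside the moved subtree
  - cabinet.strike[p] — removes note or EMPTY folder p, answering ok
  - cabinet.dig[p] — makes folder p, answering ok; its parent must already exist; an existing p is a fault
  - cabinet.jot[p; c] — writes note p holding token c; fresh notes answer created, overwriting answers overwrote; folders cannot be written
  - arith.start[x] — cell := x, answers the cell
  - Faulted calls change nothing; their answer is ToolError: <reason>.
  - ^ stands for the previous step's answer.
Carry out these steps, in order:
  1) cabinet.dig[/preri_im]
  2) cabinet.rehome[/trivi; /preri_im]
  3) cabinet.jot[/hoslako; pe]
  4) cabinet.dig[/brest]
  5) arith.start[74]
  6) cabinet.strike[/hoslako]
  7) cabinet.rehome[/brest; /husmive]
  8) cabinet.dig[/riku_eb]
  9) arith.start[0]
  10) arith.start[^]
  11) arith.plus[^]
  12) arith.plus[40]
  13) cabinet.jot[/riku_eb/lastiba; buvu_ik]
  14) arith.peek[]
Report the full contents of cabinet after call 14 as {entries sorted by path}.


Answer: {husmive/, preri_im/, riku_eb/, riku_eb/lastiba=buvu_ik, trivi=vasmast}

Derivation:
$ dig p→/preri_im
= ok
$ rehome s→/trivi d→/preri_im
= ToolError: exists
$ jot p→/hoslako c→pe
= created
$ dig p→/brest
= ok
$ start x→74
= 74
$ strike p→/hoslako
= ok
$ rehome s→/brest d→/husmive
= ok
$ dig p→/riku_eb
= ok
$ start x→0
= 0
$ start x→^
= 0
$ plus x→^
= 0
$ plus x→40
= 40
$ jot p→/riku_eb/lastiba c→buvu_ik
= created
$ peek
= 40


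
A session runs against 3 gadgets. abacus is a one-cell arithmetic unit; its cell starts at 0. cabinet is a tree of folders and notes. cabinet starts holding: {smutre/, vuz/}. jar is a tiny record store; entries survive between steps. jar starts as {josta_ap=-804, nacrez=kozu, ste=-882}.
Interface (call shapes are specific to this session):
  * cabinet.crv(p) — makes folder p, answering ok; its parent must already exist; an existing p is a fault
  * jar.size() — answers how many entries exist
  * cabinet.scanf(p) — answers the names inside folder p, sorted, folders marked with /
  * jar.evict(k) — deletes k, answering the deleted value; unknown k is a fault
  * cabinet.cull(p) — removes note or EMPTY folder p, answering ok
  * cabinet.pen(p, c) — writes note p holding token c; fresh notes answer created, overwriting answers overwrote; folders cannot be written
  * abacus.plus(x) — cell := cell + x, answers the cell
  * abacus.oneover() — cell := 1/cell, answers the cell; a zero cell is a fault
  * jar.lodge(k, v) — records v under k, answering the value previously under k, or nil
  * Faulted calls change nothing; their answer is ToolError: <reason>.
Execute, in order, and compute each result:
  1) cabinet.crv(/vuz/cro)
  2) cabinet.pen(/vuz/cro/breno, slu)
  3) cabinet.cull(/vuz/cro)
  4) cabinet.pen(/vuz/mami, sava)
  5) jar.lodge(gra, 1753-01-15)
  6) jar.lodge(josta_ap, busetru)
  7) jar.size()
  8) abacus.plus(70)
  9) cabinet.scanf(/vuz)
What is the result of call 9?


-> cabinet.crv(p→/vuz/cro)
<- ok
-> cabinet.pen(p→/vuz/cro/breno, c→slu)
<- created
-> cabinet.cull(p→/vuz/cro)
<- ToolError: not empty
-> cabinet.pen(p→/vuz/mami, c→sava)
<- created
-> jar.lodge(k→gra, v→1753-01-15)
<- nil
-> jar.lodge(k→josta_ap, v→busetru)
<- -804
-> jar.size()
<- 4
-> abacus.plus(x→70)
<- 70
-> cabinet.scanf(p→/vuz)
<- [cro/, mami]

Answer: [cro/, mami]


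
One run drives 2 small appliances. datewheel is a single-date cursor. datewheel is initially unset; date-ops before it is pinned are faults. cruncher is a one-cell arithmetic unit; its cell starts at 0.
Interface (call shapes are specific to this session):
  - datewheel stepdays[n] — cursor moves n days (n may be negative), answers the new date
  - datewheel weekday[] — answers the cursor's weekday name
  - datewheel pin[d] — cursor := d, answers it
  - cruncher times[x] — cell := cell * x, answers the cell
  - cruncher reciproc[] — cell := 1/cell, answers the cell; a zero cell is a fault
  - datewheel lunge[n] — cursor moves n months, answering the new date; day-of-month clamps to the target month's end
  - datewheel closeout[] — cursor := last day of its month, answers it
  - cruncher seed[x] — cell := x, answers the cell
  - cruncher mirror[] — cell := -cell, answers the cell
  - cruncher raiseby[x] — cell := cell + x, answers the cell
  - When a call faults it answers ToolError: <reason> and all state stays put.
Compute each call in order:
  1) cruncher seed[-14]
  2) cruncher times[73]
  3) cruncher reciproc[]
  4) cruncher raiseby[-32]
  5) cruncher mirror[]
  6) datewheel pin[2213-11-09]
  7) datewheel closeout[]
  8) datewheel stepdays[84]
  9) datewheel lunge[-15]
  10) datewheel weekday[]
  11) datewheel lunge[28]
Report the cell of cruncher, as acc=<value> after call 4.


Answer: acc=-32705/1022

Derivation:
Now I run cruncher seed using x: -14, and get -14.
I call cruncher times using x: 73, → -1022.
I invoke cruncher reciproc(), → -1/1022.
I try cruncher raiseby using x: -32, giving -32705/1022.
I call cruncher mirror, and observe 32705/1022.
Then datewheel pin using d: 2213-11-09, — result: 2213-11-09.
Now I run datewheel closeout(), → 2213-11-30.
I call datewheel stepdays using n: 84, and get 2214-02-22.
Next I call datewheel lunge using n: -15, and see 2212-11-22.
I call datewheel weekday(), yielding Sunday.
I run datewheel lunge using n: 28, and observe 2215-03-22.


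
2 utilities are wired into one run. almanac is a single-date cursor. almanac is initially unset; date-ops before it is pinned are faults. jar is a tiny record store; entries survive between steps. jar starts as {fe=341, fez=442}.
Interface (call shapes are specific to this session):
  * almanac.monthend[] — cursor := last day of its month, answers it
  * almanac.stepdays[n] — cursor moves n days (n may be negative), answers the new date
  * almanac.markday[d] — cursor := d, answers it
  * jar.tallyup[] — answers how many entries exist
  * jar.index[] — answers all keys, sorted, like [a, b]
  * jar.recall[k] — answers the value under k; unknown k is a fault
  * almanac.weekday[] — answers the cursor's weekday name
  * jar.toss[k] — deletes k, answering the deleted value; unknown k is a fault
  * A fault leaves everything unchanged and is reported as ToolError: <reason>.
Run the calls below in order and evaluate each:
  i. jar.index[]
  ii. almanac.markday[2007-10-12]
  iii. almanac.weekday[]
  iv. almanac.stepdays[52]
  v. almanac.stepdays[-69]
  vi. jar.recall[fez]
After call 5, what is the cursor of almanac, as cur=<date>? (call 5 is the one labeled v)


Answer: cur=2007-09-25

Derivation:
>>> index
= [fe, fez]
>>> markday d=2007-10-12
= 2007-10-12
>>> weekday
= Friday
>>> stepdays n=52
= 2007-12-03
>>> stepdays n=-69
= 2007-09-25
>>> recall k=fez
= 442


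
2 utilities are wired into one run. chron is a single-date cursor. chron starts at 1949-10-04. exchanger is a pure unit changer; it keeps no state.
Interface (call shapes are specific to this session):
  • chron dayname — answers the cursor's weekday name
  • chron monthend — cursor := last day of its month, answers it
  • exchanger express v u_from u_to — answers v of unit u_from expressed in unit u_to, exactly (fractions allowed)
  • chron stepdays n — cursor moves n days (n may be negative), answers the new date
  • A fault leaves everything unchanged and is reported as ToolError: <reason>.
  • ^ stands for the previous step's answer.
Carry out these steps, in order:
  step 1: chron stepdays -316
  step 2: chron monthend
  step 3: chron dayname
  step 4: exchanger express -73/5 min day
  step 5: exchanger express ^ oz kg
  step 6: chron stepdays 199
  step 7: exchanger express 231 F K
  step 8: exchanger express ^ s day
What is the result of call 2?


Answer: 1948-11-30

Derivation:
# chron stepdays(n→-316) ~> 1948-11-22
# chron monthend() ~> 1948-11-30
# chron dayname() ~> Tuesday
# exchanger express(v→-73/5, u_from→min, u_to→day) ~> -73/7200
# exchanger express(v→^, u_from→oz, u_to→kg) ~> -3311224301/11520000000000
# chron stepdays(n→199) ~> 1949-06-17
# exchanger express(v→231, u_from→F, u_to→K) ~> 69067/180
# exchanger express(v→^, u_from→s, u_to→day) ~> 69067/15552000


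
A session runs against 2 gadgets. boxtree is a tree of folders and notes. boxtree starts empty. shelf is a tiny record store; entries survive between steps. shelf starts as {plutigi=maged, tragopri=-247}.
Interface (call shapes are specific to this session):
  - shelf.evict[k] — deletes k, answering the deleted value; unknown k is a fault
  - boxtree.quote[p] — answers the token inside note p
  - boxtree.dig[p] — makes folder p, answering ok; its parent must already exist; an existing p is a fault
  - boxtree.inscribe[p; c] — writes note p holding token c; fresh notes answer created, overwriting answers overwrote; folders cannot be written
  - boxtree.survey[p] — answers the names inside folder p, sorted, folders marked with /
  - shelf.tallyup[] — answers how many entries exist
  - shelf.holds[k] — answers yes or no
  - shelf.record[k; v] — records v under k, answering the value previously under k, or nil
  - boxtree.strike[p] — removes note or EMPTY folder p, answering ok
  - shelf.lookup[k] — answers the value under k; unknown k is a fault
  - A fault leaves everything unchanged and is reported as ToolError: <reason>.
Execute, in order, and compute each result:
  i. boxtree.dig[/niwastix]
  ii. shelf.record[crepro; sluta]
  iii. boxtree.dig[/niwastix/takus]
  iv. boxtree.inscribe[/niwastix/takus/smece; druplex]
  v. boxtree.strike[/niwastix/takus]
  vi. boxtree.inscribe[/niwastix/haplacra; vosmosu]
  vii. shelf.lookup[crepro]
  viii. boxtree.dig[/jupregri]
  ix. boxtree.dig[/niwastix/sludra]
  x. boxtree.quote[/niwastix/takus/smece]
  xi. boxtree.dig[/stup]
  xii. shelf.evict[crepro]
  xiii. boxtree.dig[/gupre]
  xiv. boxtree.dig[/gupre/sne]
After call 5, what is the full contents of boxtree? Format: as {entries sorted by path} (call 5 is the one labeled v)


! boxtree.dig(p='/niwastix') == ok
! shelf.record(k='crepro', v='sluta') == nil
! boxtree.dig(p='/niwastix/takus') == ok
! boxtree.inscribe(p='/niwastix/takus/smece', c='druplex') == created
! boxtree.strike(p='/niwastix/takus') == ToolError: not empty
! boxtree.inscribe(p='/niwastix/haplacra', c='vosmosu') == created
! shelf.lookup(k='crepro') == sluta
! boxtree.dig(p='/jupregri') == ok
! boxtree.dig(p='/niwastix/sludra') == ok
! boxtree.quote(p='/niwastix/takus/smece') == druplex
! boxtree.dig(p='/stup') == ok
! shelf.evict(k='crepro') == sluta
! boxtree.dig(p='/gupre') == ok
! boxtree.dig(p='/gupre/sne') == ok

Answer: {niwastix/, niwastix/takus/, niwastix/takus/smece=druplex}


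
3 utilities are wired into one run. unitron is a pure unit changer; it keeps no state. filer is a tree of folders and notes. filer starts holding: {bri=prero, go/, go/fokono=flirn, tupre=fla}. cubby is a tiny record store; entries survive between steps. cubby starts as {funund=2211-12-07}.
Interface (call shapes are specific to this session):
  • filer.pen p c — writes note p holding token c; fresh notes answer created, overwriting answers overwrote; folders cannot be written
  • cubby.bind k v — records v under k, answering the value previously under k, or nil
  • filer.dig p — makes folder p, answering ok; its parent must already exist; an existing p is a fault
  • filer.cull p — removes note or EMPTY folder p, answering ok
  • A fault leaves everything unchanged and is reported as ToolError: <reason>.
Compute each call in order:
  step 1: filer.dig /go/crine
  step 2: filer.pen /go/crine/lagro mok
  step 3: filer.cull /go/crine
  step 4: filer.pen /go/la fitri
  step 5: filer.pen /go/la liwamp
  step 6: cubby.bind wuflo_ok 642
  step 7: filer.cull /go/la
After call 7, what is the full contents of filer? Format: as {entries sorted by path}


Now I run filer.dig(p='/go/crine'), which returns ok.
I use filer.pen(p='/go/crine/lagro', c='mok'), and get created.
I use filer.cull(p='/go/crine'), and get ToolError: not empty.
Now I run filer.pen(p='/go/la', c='fitri'), → created.
I try filer.pen(p='/go/la', c='liwamp'): overwrote.
Then cubby.bind(k='wuflo_ok', v='642'), → nil.
Invoking filer.cull(p='/go/la'), yielding ok.

Answer: {bri=prero, go/, go/crine/, go/crine/lagro=mok, go/fokono=flirn, tupre=fla}


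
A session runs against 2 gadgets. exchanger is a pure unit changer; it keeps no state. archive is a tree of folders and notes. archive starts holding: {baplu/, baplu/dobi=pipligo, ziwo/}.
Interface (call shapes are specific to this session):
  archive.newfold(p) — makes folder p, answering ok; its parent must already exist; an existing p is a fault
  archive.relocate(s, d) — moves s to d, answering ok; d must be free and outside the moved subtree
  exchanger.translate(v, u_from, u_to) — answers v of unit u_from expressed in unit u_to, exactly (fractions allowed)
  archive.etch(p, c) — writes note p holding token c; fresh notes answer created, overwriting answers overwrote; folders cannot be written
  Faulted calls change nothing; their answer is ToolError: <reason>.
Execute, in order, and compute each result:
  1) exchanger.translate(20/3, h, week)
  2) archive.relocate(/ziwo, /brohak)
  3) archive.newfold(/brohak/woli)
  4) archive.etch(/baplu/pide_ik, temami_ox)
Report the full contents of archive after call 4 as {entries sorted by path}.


Answer: {baplu/, baplu/dobi=pipligo, baplu/pide_ik=temami_ox, brohak/, brohak/woli/}

Derivation:
~$ exchanger.translate v: 20/3 u_from: h u_to: week
[out] 5/126
~$ archive.relocate s: /ziwo d: /brohak
[out] ok
~$ archive.newfold p: /brohak/woli
[out] ok
~$ archive.etch p: /baplu/pide_ik c: temami_ox
[out] created


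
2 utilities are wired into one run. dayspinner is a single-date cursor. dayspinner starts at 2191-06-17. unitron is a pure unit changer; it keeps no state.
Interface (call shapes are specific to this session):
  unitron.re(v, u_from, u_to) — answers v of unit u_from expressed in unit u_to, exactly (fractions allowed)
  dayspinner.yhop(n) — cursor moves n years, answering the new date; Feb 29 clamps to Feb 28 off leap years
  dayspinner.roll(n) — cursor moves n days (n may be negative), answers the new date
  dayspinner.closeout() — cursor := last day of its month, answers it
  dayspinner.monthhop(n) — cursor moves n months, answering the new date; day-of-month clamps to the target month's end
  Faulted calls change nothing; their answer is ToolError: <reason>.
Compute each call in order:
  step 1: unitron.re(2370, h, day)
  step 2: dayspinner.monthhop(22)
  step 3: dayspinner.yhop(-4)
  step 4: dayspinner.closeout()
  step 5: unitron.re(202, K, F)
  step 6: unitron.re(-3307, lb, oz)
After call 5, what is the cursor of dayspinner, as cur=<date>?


Step: unitron.re[v=2370; u_from=h; u_to=day]
Result: 395/4
Step: dayspinner.monthhop[n=22]
Result: 2193-04-17
Step: dayspinner.yhop[n=-4]
Result: 2189-04-17
Step: dayspinner.closeout[]
Result: 2189-04-30
Step: unitron.re[v=202; u_from=K; u_to=F]
Result: -9607/100
Step: unitron.re[v=-3307; u_from=lb; u_to=oz]
Result: -52912

Answer: cur=2189-04-30


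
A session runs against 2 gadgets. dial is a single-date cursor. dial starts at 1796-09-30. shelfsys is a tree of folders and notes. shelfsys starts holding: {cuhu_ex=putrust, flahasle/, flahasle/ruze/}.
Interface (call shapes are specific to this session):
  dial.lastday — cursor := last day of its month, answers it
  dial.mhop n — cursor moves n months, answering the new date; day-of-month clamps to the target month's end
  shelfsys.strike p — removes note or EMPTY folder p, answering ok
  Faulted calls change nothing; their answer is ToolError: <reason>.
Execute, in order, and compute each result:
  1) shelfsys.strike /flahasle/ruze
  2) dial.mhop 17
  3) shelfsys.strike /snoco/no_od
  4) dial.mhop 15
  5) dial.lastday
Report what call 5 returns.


I invoke shelfsys.strike with p: /flahasle/ruze, — result: ok.
Calling dial.mhop with n: 17, and see 1798-02-28.
Invoking shelfsys.strike with p: /snoco/no_od, giving ToolError: not found.
I run dial.mhop with n: 15, and observe 1799-05-28.
Then dial.lastday(), which returns 1799-05-31.

Answer: 1799-05-31


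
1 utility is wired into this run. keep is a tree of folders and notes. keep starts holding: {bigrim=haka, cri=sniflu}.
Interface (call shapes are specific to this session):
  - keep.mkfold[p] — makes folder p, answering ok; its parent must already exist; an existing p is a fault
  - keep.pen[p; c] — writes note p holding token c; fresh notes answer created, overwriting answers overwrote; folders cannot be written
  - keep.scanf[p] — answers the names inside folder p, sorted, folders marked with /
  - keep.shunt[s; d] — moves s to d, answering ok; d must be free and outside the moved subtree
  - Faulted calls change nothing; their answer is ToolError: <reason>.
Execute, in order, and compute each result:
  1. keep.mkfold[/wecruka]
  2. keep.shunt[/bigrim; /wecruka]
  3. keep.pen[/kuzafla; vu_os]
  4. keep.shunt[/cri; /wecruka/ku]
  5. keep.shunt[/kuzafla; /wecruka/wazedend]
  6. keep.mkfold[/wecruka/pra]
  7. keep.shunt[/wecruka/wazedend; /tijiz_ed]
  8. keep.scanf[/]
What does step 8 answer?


Answer: [bigrim, tijiz_ed, wecruka/]

Derivation:
Step: keep.mkfold[/wecruka]
Result: ok
Step: keep.shunt[/bigrim; /wecruka]
Result: ToolError: exists
Step: keep.pen[/kuzafla; vu_os]
Result: created
Step: keep.shunt[/cri; /wecruka/ku]
Result: ok
Step: keep.shunt[/kuzafla; /wecruka/wazedend]
Result: ok
Step: keep.mkfold[/wecruka/pra]
Result: ok
Step: keep.shunt[/wecruka/wazedend; /tijiz_ed]
Result: ok
Step: keep.scanf[/]
Result: [bigrim, tijiz_ed, wecruka/]


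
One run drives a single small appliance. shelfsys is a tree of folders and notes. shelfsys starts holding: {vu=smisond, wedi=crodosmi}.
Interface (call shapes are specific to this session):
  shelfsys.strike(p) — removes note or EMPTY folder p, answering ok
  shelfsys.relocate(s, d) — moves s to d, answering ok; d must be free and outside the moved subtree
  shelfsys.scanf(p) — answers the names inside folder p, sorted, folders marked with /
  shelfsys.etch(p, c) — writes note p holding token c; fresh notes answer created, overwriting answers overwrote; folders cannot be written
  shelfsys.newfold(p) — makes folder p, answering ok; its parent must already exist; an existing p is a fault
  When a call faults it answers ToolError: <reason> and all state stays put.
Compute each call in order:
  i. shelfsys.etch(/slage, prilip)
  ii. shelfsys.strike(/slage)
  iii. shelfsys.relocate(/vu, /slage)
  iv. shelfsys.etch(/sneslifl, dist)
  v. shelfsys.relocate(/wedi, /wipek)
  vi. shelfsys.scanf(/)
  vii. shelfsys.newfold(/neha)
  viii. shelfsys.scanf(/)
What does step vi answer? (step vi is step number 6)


Answer: [slage, sneslifl, wipek]

Derivation:
I call shelfsys.etch on p: /slage, c: prilip, and get created.
Using shelfsys.strike on p: /slage, and see ok.
I run shelfsys.relocate on s: /vu, d: /slage, and observe ok.
I run shelfsys.etch on p: /sneslifl, c: dist, and get created.
Using shelfsys.relocate on s: /wedi, d: /wipek, giving ok.
I invoke shelfsys.scanf on p: /, → [slage, sneslifl, wipek].
Invoking shelfsys.newfold on p: /neha, and get ok.
I invoke shelfsys.scanf on p: /: [neha/, slage, sneslifl, wipek].
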